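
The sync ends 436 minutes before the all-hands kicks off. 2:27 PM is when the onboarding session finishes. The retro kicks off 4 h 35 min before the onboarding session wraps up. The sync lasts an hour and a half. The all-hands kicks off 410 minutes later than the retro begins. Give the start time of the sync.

The retro starts at 2:27 PM − 275 min = 9:52 AM.
The all-hands starts at 9:52 AM + 410 min = 4:42 PM.
The sync ends at 4:42 PM − 436 min = 9:26 AM.
The sync starts at 9:26 AM − 90 min = 7:56 AM.

7:56 AM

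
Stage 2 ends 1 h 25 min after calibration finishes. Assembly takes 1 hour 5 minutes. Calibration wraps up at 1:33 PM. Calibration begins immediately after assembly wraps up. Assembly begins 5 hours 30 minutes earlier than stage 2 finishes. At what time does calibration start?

Stage 2 ends at 1:33 PM + 85 min = 2:58 PM.
Assembly starts at 2:58 PM − 330 min = 9:28 AM.
Assembly ends at 9:28 AM + 65 min = 10:33 AM.
So calibration starts at 10:33 AM.

10:33 AM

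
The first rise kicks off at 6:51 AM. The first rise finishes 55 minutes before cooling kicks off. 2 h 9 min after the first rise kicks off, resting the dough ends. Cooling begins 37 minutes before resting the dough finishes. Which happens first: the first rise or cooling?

the first rise

Resting the dough ends at 6:51 AM + 129 min = 9:00 AM.
Cooling starts at 9:00 AM − 37 min = 8:23 AM.
The first rise starts at 6:51 AM and cooling starts at 8:23 AM, so the first rise is first.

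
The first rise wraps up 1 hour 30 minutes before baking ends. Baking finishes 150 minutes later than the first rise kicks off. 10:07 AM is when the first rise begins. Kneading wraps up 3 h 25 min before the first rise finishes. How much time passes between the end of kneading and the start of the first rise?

Baking ends at 10:07 AM + 150 min = 12:37 PM.
The first rise ends at 12:37 PM − 90 min = 11:07 AM.
Kneading ends at 11:07 AM − 205 min = 7:42 AM.
From 7:42 AM to 10:07 AM is 2 hours 25 minutes.

2 hours 25 minutes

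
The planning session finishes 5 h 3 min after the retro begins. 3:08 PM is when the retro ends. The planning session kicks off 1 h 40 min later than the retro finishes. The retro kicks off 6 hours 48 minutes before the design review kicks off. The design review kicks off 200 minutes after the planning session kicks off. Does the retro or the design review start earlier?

the retro

The planning session starts at 3:08 PM + 100 min = 4:48 PM.
The design review starts at 4:48 PM + 200 min = 8:08 PM.
The retro starts at 8:08 PM − 408 min = 1:20 PM.
The retro starts at 1:20 PM and the design review starts at 8:08 PM, so the retro is first.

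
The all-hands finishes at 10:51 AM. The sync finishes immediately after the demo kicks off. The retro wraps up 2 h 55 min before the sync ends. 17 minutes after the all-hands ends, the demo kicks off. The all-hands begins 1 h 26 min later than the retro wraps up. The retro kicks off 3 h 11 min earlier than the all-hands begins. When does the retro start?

The demo starts at 10:51 AM + 17 min = 11:08 AM.
So the sync ends at 11:08 AM.
The retro ends at 11:08 AM − 175 min = 8:13 AM.
The all-hands starts at 8:13 AM + 86 min = 9:39 AM.
The retro starts at 9:39 AM − 191 min = 6:28 AM.

6:28 AM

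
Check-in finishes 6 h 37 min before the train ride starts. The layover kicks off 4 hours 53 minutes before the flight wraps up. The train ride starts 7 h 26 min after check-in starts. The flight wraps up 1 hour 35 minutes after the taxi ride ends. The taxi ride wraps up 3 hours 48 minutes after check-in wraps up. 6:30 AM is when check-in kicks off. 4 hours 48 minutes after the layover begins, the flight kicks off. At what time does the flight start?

12:37 PM

The train ride starts at 6:30 AM + 446 min = 1:56 PM.
Check-in ends at 1:56 PM − 397 min = 7:19 AM.
The taxi ride ends at 7:19 AM + 228 min = 11:07 AM.
The flight ends at 11:07 AM + 95 min = 12:42 PM.
The layover starts at 12:42 PM − 293 min = 7:49 AM.
The flight starts at 7:49 AM + 288 min = 12:37 PM.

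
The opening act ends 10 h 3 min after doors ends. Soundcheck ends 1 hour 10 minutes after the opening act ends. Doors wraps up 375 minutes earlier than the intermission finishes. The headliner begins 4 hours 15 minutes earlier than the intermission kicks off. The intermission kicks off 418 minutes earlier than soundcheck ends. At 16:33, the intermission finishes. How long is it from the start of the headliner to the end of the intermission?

6 h 15 min

Doors ends at 16:33 − 375 min = 10:18.
The opening act ends at 10:18 + 603 min = 20:21.
Soundcheck ends at 20:21 + 70 min = 21:31.
The intermission starts at 21:31 − 418 min = 14:33.
The headliner starts at 14:33 − 255 min = 10:18.
From 10:18 to 16:33 is 6 h 15 min.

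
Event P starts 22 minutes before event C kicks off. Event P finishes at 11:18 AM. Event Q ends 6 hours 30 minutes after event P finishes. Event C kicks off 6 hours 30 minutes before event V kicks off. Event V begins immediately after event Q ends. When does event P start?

Event Q ends at 11:18 AM + 390 min = 5:48 PM.
So event V starts at 5:48 PM.
Event C starts at 5:48 PM − 390 min = 11:18 AM.
Event P starts at 11:18 AM − 22 min = 10:56 AM.

10:56 AM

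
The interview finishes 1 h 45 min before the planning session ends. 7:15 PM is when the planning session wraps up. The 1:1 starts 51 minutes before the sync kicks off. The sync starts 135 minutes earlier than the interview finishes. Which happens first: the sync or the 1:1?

The interview ends at 7:15 PM − 105 min = 5:30 PM.
The sync starts at 5:30 PM − 135 min = 3:15 PM.
The 1:1 starts at 3:15 PM − 51 min = 2:24 PM.
The sync starts at 3:15 PM and the 1:1 starts at 2:24 PM, so the 1:1 is first.

the 1:1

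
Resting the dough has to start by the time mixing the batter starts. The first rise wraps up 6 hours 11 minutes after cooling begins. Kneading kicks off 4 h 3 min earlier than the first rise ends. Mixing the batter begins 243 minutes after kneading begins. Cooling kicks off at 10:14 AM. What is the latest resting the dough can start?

4:25 PM

The first rise ends at 10:14 AM + 371 min = 4:25 PM.
Kneading starts at 4:25 PM − 243 min = 12:22 PM.
Mixing the batter starts at 12:22 PM + 243 min = 4:25 PM.
Resting the dough is bounded by mixing the batter, so the latest it can start is 4:25 PM.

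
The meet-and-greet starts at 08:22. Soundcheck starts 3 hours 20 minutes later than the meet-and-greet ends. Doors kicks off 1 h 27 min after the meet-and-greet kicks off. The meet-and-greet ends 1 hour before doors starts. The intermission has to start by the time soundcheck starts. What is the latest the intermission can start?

12:09

Doors starts at 08:22 + 87 min = 09:49.
The meet-and-greet ends at 09:49 − 60 min = 08:49.
Soundcheck starts at 08:49 + 200 min = 12:09.
The intermission is bounded by soundcheck, so the latest it can start is 12:09.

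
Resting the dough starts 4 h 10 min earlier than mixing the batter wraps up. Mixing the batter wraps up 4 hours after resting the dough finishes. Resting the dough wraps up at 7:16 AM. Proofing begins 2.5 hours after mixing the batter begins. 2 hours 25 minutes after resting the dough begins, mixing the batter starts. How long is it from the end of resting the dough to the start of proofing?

4 h 45 min

Mixing the batter ends at 7:16 AM + 240 min = 11:16 AM.
Resting the dough starts at 11:16 AM − 250 min = 7:06 AM.
Mixing the batter starts at 7:06 AM + 145 min = 9:31 AM.
Proofing starts at 9:31 AM + 150 min = 12:01 PM.
From 7:16 AM to 12:01 PM is 4 h 45 min.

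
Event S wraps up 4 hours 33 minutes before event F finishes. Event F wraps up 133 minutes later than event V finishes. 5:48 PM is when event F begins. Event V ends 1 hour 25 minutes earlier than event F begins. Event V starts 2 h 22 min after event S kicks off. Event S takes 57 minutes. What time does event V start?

3:28 PM

Event V ends at 5:48 PM − 85 min = 4:23 PM.
Event F ends at 4:23 PM + 133 min = 6:36 PM.
Event S ends at 6:36 PM − 273 min = 2:03 PM.
Event S starts at 2:03 PM − 57 min = 1:06 PM.
Event V starts at 1:06 PM + 142 min = 3:28 PM.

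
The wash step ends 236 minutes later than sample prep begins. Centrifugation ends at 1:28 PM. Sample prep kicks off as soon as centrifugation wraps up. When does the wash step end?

5:24 PM

Sample prep starts at 1:28 PM.
The wash step ends at 1:28 PM + 236 min = 5:24 PM.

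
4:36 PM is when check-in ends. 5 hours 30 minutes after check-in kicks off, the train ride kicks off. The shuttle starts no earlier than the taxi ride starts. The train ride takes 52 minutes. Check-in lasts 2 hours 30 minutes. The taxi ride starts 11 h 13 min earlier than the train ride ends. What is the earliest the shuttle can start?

9:15 AM

Check-in starts at 4:36 PM − 150 min = 2:06 PM.
The train ride starts at 2:06 PM + 330 min = 7:36 PM.
The train ride ends at 7:36 PM + 52 min = 8:28 PM.
The taxi ride starts at 8:28 PM − 673 min = 9:15 AM.
The shuttle is bounded by the taxi ride, so the earliest it can start is 9:15 AM.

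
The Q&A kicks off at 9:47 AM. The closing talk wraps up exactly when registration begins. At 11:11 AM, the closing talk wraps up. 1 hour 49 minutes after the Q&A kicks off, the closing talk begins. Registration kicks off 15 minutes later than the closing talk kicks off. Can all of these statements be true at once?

The closing talk starts at 9:47 AM + 109 min = 11:36 AM.
Registration starts at 11:36 AM + 15 min = 11:51 AM.
So the closing talk ends at 11:51 AM.
But the closing talk is also said to end at 11:11 AM — a 40-minute conflict.

No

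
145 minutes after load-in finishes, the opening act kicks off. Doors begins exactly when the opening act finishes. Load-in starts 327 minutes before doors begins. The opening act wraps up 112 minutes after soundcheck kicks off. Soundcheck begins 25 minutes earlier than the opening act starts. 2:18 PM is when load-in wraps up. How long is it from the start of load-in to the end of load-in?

The opening act starts at 2:18 PM + 145 min = 4:43 PM.
Soundcheck starts at 4:43 PM − 25 min = 4:18 PM.
The opening act ends at 4:18 PM + 112 min = 6:10 PM.
So doors starts at 6:10 PM.
Load-in starts at 6:10 PM − 327 min = 12:43 PM.
From 12:43 PM to 2:18 PM is 1 hour 35 minutes.

1 hour 35 minutes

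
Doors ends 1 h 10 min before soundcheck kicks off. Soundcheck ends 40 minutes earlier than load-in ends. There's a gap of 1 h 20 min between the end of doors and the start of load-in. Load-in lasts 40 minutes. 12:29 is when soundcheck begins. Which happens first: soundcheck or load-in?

Doors ends at 12:29 − 70 min = 11:19.
Load-in starts at 11:19 + 80 min = 12:39.
Soundcheck starts at 12:29 and load-in starts at 12:39, so soundcheck is first.

soundcheck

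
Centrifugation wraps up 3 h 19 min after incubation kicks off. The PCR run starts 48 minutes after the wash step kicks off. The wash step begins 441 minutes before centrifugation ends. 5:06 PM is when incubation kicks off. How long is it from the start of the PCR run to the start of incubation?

Centrifugation ends at 5:06 PM + 199 min = 8:25 PM.
The wash step starts at 8:25 PM − 441 min = 1:04 PM.
The PCR run starts at 1:04 PM + 48 min = 1:52 PM.
From 1:52 PM to 5:06 PM is 194 minutes.

194 minutes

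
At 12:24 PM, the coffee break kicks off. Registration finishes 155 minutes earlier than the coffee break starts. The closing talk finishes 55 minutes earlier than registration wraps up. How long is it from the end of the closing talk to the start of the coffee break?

Registration ends at 12:24 PM − 155 min = 9:49 AM.
The closing talk ends at 9:49 AM − 55 min = 8:54 AM.
From 8:54 AM to 12:24 PM is 3 hours 30 minutes.

3 hours 30 minutes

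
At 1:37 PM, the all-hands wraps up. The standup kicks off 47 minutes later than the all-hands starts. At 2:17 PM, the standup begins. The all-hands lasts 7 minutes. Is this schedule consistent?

Yes

The all-hands starts at 1:37 PM − 7 min = 1:30 PM.
The standup starts at 1:30 PM + 47 min = 2:17 PM.
That matches the stated 2:17 PM, so the schedule is consistent.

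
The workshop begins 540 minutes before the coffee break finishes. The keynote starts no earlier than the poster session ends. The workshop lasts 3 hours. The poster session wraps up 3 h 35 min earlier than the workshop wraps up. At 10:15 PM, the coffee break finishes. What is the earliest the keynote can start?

12:40 PM

The workshop starts at 10:15 PM − 540 min = 1:15 PM.
The workshop ends at 1:15 PM + 180 min = 4:15 PM.
The poster session ends at 4:15 PM − 215 min = 12:40 PM.
The keynote is bounded by the poster session, so the earliest it can start is 12:40 PM.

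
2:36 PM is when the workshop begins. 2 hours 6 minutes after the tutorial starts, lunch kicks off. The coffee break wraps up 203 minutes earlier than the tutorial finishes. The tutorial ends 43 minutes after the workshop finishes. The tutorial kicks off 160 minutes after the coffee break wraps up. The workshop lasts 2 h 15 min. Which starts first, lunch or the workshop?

the workshop

The workshop ends at 2:36 PM + 135 min = 4:51 PM.
The tutorial ends at 4:51 PM + 43 min = 5:34 PM.
The coffee break ends at 5:34 PM − 203 min = 2:11 PM.
The tutorial starts at 2:11 PM + 160 min = 4:51 PM.
Lunch starts at 4:51 PM + 126 min = 6:57 PM.
Lunch starts at 6:57 PM and the workshop starts at 2:36 PM, so the workshop is first.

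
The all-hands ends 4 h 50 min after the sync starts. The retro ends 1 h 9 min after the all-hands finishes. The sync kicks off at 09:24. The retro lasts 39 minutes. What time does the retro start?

14:44

The all-hands ends at 09:24 + 290 min = 14:14.
The retro ends at 14:14 + 69 min = 15:23.
The retro starts at 15:23 − 39 min = 14:44.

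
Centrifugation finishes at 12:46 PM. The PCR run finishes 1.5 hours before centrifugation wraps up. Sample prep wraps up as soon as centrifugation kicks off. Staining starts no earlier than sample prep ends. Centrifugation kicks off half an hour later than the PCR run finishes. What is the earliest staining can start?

The PCR run ends at 12:46 PM − 90 min = 11:16 AM.
Centrifugation starts at 11:16 AM + 30 min = 11:46 AM.
So sample prep ends at 11:46 AM.
Staining is bounded by sample prep, so the earliest it can start is 11:46 AM.

11:46 AM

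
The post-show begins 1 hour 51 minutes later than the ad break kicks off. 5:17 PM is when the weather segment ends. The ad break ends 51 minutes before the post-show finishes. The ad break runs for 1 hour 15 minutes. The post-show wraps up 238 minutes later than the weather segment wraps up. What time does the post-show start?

9:00 PM

The post-show ends at 5:17 PM + 238 min = 9:15 PM.
The ad break ends at 9:15 PM − 51 min = 8:24 PM.
The ad break starts at 8:24 PM − 75 min = 7:09 PM.
The post-show starts at 7:09 PM + 111 min = 9:00 PM.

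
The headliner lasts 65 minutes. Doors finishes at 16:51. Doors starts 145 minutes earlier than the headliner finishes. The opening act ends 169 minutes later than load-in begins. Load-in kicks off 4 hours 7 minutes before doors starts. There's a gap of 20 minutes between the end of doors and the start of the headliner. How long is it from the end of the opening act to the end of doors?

138 minutes

The headliner starts at 16:51 + 20 min = 17:11.
The headliner ends at 17:11 + 65 min = 18:16.
Doors starts at 18:16 − 145 min = 15:51.
Load-in starts at 15:51 − 247 min = 11:44.
The opening act ends at 11:44 + 169 min = 14:33.
From 14:33 to 16:51 is 138 minutes.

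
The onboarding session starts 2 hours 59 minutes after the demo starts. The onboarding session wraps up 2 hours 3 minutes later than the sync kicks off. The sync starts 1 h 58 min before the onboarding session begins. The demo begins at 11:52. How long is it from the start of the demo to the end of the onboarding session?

The onboarding session starts at 11:52 + 179 min = 14:51.
The sync starts at 14:51 − 118 min = 12:53.
The onboarding session ends at 12:53 + 123 min = 14:56.
From 11:52 to 14:56 is 3 h 4 min.

3 h 4 min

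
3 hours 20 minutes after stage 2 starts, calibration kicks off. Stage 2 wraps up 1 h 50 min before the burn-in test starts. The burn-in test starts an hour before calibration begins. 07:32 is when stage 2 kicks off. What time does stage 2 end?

Calibration starts at 07:32 + 200 min = 10:52.
The burn-in test starts at 10:52 − 60 min = 09:52.
Stage 2 ends at 09:52 − 110 min = 08:02.

08:02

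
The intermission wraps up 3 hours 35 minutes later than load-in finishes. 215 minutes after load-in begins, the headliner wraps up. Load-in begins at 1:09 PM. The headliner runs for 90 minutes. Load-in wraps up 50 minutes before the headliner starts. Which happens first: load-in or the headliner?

The headliner ends at 1:09 PM + 215 min = 4:44 PM.
The headliner starts at 4:44 PM − 90 min = 3:14 PM.
Load-in starts at 1:09 PM and the headliner starts at 3:14 PM, so load-in is first.

load-in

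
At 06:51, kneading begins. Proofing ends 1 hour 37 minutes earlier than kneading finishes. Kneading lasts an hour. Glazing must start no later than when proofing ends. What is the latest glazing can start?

06:14

Kneading ends at 06:51 + 60 min = 07:51.
Proofing ends at 07:51 − 97 min = 06:14.
Glazing is bounded by proofing, so the latest it can start is 06:14.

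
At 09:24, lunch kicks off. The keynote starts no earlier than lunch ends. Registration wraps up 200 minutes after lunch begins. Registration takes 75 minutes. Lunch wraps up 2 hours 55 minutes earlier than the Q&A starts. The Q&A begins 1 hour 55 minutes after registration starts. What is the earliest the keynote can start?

Registration ends at 09:24 + 200 min = 12:44.
Registration starts at 12:44 − 75 min = 11:29.
The Q&A starts at 11:29 + 115 min = 13:24.
Lunch ends at 13:24 − 175 min = 10:29.
The keynote is bounded by lunch, so the earliest it can start is 10:29.

10:29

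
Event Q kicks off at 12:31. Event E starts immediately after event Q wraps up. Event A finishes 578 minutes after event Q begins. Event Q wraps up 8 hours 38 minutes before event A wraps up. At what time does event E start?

Event A ends at 12:31 + 578 min = 22:09.
Event Q ends at 22:09 − 518 min = 13:31.
So event E starts at 13:31.

13:31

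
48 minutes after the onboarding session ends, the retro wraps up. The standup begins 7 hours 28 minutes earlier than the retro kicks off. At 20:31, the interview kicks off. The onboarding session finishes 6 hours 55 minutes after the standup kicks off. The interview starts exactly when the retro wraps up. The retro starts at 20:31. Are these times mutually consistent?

No

The standup starts at 20:31 − 448 min = 13:03.
The onboarding session ends at 13:03 + 415 min = 19:58.
The retro ends at 19:58 + 48 min = 20:46.
So the interview starts at 20:46.
But the interview is also said to start at 20:31 — a 15-minute conflict.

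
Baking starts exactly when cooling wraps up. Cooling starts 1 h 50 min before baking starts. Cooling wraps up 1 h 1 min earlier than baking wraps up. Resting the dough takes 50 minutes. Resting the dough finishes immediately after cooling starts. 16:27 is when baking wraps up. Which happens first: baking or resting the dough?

Cooling ends at 16:27 − 61 min = 15:26.
So baking starts at 15:26.
Cooling starts at 15:26 − 110 min = 13:36.
So resting the dough ends at 13:36.
Resting the dough starts at 13:36 − 50 min = 12:46.
Baking starts at 15:26 and resting the dough starts at 12:46, so resting the dough is first.

resting the dough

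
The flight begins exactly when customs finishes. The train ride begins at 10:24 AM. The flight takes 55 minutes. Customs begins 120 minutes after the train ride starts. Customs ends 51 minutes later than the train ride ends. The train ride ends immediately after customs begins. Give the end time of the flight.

2:10 PM

Customs starts at 10:24 AM + 120 min = 12:24 PM.
So the train ride ends at 12:24 PM.
Customs ends at 12:24 PM + 51 min = 1:15 PM.
So the flight starts at 1:15 PM.
The flight ends at 1:15 PM + 55 min = 2:10 PM.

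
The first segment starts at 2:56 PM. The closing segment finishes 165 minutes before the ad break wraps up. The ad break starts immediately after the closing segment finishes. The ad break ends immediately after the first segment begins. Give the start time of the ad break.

The ad break ends at 2:56 PM.
The closing segment ends at 2:56 PM − 165 min = 12:11 PM.
So the ad break starts at 12:11 PM.

12:11 PM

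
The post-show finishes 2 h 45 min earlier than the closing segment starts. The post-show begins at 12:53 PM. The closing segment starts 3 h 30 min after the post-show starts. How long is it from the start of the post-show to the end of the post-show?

45 minutes

The closing segment starts at 12:53 PM + 210 min = 4:23 PM.
The post-show ends at 4:23 PM − 165 min = 1:38 PM.
From 12:53 PM to 1:38 PM is 45 minutes.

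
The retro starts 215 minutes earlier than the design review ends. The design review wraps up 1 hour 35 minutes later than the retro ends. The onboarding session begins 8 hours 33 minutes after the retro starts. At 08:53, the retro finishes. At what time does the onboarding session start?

15:26

The design review ends at 08:53 + 95 min = 10:28.
The retro starts at 10:28 − 215 min = 06:53.
The onboarding session starts at 06:53 + 513 min = 15:26.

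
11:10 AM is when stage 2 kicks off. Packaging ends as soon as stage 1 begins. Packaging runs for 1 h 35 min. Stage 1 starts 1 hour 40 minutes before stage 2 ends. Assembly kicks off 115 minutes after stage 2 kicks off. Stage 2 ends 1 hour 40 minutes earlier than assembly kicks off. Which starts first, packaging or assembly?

Assembly starts at 11:10 AM + 115 min = 1:05 PM.
Stage 2 ends at 1:05 PM − 100 min = 11:25 AM.
Stage 1 starts at 11:25 AM − 100 min = 9:45 AM.
So packaging ends at 9:45 AM.
Packaging starts at 9:45 AM − 95 min = 8:10 AM.
Packaging starts at 8:10 AM and assembly starts at 1:05 PM, so packaging is first.

packaging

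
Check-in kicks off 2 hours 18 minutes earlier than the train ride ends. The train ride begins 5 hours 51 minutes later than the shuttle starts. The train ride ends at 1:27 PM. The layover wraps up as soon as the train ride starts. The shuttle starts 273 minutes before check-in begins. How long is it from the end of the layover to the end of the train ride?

Check-in starts at 1:27 PM − 138 min = 11:09 AM.
The shuttle starts at 11:09 AM − 273 min = 6:36 AM.
The train ride starts at 6:36 AM + 351 min = 12:27 PM.
So the layover ends at 12:27 PM.
From 12:27 PM to 1:27 PM is 1 hour.

1 hour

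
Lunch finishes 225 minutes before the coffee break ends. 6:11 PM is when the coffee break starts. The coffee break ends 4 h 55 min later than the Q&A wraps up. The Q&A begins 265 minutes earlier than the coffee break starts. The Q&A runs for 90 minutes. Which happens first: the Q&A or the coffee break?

the Q&A

The Q&A starts at 6:11 PM − 265 min = 1:46 PM.
The Q&A starts at 1:46 PM and the coffee break starts at 6:11 PM, so the Q&A is first.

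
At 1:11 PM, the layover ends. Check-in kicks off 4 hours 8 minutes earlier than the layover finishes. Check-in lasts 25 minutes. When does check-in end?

9:28 AM

Check-in starts at 1:11 PM − 248 min = 9:03 AM.
Check-in ends at 9:03 AM + 25 min = 9:28 AM.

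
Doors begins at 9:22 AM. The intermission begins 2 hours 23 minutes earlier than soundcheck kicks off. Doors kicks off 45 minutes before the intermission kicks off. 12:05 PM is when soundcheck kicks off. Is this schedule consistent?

The intermission starts at 12:05 PM − 143 min = 9:42 AM.
Doors starts at 9:42 AM − 45 min = 8:57 AM.
But doors is also said to start at 9:22 AM — a 25-minute conflict.

No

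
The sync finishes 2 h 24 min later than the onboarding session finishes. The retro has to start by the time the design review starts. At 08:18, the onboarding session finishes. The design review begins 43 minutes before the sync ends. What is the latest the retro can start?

09:59

The sync ends at 08:18 + 144 min = 10:42.
The design review starts at 10:42 − 43 min = 09:59.
The retro is bounded by the design review, so the latest it can start is 09:59.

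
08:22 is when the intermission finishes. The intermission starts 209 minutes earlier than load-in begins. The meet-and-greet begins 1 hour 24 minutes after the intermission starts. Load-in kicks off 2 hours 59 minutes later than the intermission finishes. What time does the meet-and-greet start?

09:16

Load-in starts at 08:22 + 179 min = 11:21.
The intermission starts at 11:21 − 209 min = 07:52.
The meet-and-greet starts at 07:52 + 84 min = 09:16.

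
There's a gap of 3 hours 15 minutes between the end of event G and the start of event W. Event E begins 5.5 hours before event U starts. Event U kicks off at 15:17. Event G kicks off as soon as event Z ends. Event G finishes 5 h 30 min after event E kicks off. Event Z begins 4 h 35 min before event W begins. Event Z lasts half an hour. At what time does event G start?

Event E starts at 15:17 − 330 min = 09:47.
Event G ends at 09:47 + 330 min = 15:17.
Event W starts at 15:17 + 195 min = 18:32.
Event Z starts at 18:32 − 275 min = 13:57.
Event Z ends at 13:57 + 30 min = 14:27.
So event G starts at 14:27.

14:27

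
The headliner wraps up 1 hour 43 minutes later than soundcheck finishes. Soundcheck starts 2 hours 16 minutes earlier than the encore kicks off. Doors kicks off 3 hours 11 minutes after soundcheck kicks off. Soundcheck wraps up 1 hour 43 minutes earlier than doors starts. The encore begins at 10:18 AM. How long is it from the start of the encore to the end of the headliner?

55 minutes

Soundcheck starts at 10:18 AM − 136 min = 8:02 AM.
Doors starts at 8:02 AM + 191 min = 11:13 AM.
Soundcheck ends at 11:13 AM − 103 min = 9:30 AM.
The headliner ends at 9:30 AM + 103 min = 11:13 AM.
From 10:18 AM to 11:13 AM is 55 minutes.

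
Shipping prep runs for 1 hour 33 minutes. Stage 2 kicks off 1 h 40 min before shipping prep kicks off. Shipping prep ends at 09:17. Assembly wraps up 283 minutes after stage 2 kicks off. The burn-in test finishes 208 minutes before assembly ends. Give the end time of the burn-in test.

Shipping prep starts at 09:17 − 93 min = 07:44.
Stage 2 starts at 07:44 − 100 min = 06:04.
Assembly ends at 06:04 + 283 min = 10:47.
The burn-in test ends at 10:47 − 208 min = 07:19.

07:19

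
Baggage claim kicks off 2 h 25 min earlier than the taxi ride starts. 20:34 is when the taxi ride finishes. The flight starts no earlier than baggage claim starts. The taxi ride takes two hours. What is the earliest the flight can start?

16:09

The taxi ride starts at 20:34 − 120 min = 18:34.
Baggage claim starts at 18:34 − 145 min = 16:09.
The flight is bounded by baggage claim, so the earliest it can start is 16:09.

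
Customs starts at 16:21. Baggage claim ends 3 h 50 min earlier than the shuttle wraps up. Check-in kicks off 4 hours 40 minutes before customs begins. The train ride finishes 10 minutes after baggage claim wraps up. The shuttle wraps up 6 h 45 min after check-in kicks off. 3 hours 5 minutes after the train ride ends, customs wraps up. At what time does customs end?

17:51

Check-in starts at 16:21 − 280 min = 11:41.
The shuttle ends at 11:41 + 405 min = 18:26.
Baggage claim ends at 18:26 − 230 min = 14:36.
The train ride ends at 14:36 + 10 min = 14:46.
Customs ends at 14:46 + 185 min = 17:51.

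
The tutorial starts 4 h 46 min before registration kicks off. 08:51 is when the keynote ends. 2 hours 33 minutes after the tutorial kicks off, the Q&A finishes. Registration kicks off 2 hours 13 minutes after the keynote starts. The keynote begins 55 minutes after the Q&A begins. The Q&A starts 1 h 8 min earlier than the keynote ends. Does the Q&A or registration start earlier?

the Q&A

The Q&A starts at 08:51 − 68 min = 07:43.
The keynote starts at 07:43 + 55 min = 08:38.
Registration starts at 08:38 + 133 min = 10:51.
The Q&A starts at 07:43 and registration starts at 10:51, so the Q&A is first.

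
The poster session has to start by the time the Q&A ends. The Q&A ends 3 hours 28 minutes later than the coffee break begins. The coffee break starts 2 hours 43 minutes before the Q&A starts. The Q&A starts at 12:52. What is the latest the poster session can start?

The coffee break starts at 12:52 − 163 min = 10:09.
The Q&A ends at 10:09 + 208 min = 13:37.
The poster session is bounded by the Q&A, so the latest it can start is 13:37.

13:37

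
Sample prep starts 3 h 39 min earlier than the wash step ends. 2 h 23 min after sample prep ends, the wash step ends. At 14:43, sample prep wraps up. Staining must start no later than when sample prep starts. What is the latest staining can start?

The wash step ends at 14:43 + 143 min = 17:06.
Sample prep starts at 17:06 − 219 min = 13:27.
Staining is bounded by sample prep, so the latest it can start is 13:27.

13:27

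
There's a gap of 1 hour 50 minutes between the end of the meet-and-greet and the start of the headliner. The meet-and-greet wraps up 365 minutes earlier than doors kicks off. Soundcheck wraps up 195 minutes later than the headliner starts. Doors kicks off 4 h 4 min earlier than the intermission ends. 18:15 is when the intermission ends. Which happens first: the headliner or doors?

the headliner

Doors starts at 18:15 − 244 min = 14:11.
The meet-and-greet ends at 14:11 − 365 min = 08:06.
The headliner starts at 08:06 + 110 min = 09:56.
The headliner starts at 09:56 and doors starts at 14:11, so the headliner is first.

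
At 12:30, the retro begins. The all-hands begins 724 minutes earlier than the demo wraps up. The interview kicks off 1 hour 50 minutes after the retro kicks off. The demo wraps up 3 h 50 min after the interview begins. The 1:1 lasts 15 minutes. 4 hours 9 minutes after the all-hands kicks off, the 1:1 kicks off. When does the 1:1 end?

10:30

The interview starts at 12:30 + 110 min = 14:20.
The demo ends at 14:20 + 230 min = 18:10.
The all-hands starts at 18:10 − 724 min = 06:06.
The 1:1 starts at 06:06 + 249 min = 10:15.
The 1:1 ends at 10:15 + 15 min = 10:30.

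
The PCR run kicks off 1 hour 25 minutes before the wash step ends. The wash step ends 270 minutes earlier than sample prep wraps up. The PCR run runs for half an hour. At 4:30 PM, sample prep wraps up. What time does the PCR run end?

The wash step ends at 4:30 PM − 270 min = 12:00 PM.
The PCR run starts at 12:00 PM − 85 min = 10:35 AM.
The PCR run ends at 10:35 AM + 30 min = 11:05 AM.

11:05 AM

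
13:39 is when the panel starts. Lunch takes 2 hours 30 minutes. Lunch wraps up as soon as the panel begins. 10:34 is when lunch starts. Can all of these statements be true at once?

Lunch ends at 13:39.
Lunch starts at 13:39 − 150 min = 11:09.
But lunch is also said to start at 10:34 — a 35-minute conflict.

No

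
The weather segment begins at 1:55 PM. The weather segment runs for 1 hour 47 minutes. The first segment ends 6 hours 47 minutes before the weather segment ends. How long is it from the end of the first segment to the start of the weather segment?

The weather segment ends at 1:55 PM + 107 min = 3:42 PM.
The first segment ends at 3:42 PM − 407 min = 8:55 AM.
From 8:55 AM to 1:55 PM is 5 hours.

5 hours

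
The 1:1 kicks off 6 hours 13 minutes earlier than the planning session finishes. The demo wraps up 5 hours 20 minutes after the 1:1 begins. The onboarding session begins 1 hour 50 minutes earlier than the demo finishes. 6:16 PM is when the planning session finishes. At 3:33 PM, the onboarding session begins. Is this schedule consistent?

Yes

The 1:1 starts at 6:16 PM − 373 min = 12:03 PM.
The demo ends at 12:03 PM + 320 min = 5:23 PM.
The onboarding session starts at 5:23 PM − 110 min = 3:33 PM.
That matches the stated 3:33 PM, so the schedule is consistent.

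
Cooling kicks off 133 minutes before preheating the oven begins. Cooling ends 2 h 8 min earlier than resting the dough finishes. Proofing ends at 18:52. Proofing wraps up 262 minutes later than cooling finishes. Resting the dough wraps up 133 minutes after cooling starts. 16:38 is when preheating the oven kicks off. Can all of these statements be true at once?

Yes

Cooling starts at 16:38 − 133 min = 14:25.
Resting the dough ends at 14:25 + 133 min = 16:38.
Cooling ends at 16:38 − 128 min = 14:30.
Proofing ends at 14:30 + 262 min = 18:52.
That matches the stated 18:52, so the schedule is consistent.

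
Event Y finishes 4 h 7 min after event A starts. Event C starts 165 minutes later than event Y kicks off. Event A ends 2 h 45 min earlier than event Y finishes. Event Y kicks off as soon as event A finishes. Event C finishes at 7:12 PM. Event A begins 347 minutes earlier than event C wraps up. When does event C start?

Event A starts at 7:12 PM − 347 min = 1:25 PM.
Event Y ends at 1:25 PM + 247 min = 5:32 PM.
Event A ends at 5:32 PM − 165 min = 2:47 PM.
So event Y starts at 2:47 PM.
Event C starts at 2:47 PM + 165 min = 5:32 PM.

5:32 PM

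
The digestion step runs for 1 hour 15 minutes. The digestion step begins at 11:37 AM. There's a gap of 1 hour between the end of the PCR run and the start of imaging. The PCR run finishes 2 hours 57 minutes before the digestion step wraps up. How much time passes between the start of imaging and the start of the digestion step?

The digestion step ends at 11:37 AM + 75 min = 12:52 PM.
The PCR run ends at 12:52 PM − 177 min = 9:55 AM.
Imaging starts at 9:55 AM + 60 min = 10:55 AM.
From 10:55 AM to 11:37 AM is 42 minutes.

42 minutes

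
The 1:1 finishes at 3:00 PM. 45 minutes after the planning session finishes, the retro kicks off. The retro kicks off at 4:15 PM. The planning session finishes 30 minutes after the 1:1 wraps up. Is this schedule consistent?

Yes

The planning session ends at 3:00 PM + 30 min = 3:30 PM.
The retro starts at 3:30 PM + 45 min = 4:15 PM.
That matches the stated 4:15 PM, so the schedule is consistent.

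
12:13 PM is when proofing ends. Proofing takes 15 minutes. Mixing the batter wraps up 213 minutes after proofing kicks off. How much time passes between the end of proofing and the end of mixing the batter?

3 hours 18 minutes

Proofing starts at 12:13 PM − 15 min = 11:58 AM.
Mixing the batter ends at 11:58 AM + 213 min = 3:31 PM.
From 12:13 PM to 3:31 PM is 3 hours 18 minutes.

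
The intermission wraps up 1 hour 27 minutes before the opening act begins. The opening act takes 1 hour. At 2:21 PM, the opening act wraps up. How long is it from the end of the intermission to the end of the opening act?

2 hours 27 minutes

The opening act starts at 2:21 PM − 60 min = 1:21 PM.
The intermission ends at 1:21 PM − 87 min = 11:54 AM.
From 11:54 AM to 2:21 PM is 2 hours 27 minutes.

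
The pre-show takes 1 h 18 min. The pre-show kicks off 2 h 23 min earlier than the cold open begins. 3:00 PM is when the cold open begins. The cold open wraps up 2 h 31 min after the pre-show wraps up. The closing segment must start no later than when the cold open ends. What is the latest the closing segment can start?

4:26 PM

The pre-show starts at 3:00 PM − 143 min = 12:37 PM.
The pre-show ends at 12:37 PM + 78 min = 1:55 PM.
The cold open ends at 1:55 PM + 151 min = 4:26 PM.
The closing segment is bounded by the cold open, so the latest it can start is 4:26 PM.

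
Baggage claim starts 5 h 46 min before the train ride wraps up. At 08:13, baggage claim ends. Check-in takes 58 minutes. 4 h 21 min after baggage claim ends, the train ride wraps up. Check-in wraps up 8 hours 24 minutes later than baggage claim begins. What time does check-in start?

The train ride ends at 08:13 + 261 min = 12:34.
Baggage claim starts at 12:34 − 346 min = 06:48.
Check-in ends at 06:48 + 504 min = 15:12.
Check-in starts at 15:12 − 58 min = 14:14.

14:14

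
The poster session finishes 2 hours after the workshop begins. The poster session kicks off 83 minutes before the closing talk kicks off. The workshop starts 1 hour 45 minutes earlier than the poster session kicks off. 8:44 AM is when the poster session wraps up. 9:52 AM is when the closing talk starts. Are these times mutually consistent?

Yes

The poster session starts at 9:52 AM − 83 min = 8:29 AM.
The workshop starts at 8:29 AM − 105 min = 6:44 AM.
The poster session ends at 6:44 AM + 120 min = 8:44 AM.
That matches the stated 8:44 AM, so the schedule is consistent.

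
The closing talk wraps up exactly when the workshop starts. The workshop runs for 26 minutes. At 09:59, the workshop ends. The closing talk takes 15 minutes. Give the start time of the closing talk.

09:18

The workshop starts at 09:59 − 26 min = 09:33.
So the closing talk ends at 09:33.
The closing talk starts at 09:33 − 15 min = 09:18.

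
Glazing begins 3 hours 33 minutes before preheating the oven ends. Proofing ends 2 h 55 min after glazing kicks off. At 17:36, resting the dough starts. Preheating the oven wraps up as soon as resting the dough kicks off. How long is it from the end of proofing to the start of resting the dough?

38 minutes

Preheating the oven ends at 17:36.
Glazing starts at 17:36 − 213 min = 14:03.
Proofing ends at 14:03 + 175 min = 16:58.
From 16:58 to 17:36 is 38 minutes.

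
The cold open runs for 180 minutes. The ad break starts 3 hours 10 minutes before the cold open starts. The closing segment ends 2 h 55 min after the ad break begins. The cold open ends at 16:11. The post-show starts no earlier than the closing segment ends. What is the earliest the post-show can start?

The cold open starts at 16:11 − 180 min = 13:11.
The ad break starts at 13:11 − 190 min = 10:01.
The closing segment ends at 10:01 + 175 min = 12:56.
The post-show is bounded by the closing segment, so the earliest it can start is 12:56.

12:56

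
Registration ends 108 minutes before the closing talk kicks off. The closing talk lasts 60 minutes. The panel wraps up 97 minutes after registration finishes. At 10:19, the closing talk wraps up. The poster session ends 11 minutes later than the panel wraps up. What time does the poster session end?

The closing talk starts at 10:19 − 60 min = 09:19.
Registration ends at 09:19 − 108 min = 07:31.
The panel ends at 07:31 + 97 min = 09:08.
The poster session ends at 09:08 + 11 min = 09:19.

09:19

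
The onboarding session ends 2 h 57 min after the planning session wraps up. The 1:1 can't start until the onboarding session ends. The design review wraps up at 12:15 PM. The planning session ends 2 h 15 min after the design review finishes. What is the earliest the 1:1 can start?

The planning session ends at 12:15 PM + 135 min = 2:30 PM.
The onboarding session ends at 2:30 PM + 177 min = 5:27 PM.
The 1:1 is bounded by the onboarding session, so the earliest it can start is 5:27 PM.

5:27 PM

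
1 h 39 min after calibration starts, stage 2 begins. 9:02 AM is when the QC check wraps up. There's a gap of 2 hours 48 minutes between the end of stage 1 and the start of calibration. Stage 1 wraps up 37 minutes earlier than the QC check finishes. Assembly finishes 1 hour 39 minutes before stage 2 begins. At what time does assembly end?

11:13 AM

Stage 1 ends at 9:02 AM − 37 min = 8:25 AM.
Calibration starts at 8:25 AM + 168 min = 11:13 AM.
Stage 2 starts at 11:13 AM + 99 min = 12:52 PM.
Assembly ends at 12:52 PM − 99 min = 11:13 AM.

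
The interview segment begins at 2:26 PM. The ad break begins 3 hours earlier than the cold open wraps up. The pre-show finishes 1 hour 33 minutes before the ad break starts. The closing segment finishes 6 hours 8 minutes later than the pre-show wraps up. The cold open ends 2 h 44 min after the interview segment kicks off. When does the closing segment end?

6:45 PM

The cold open ends at 2:26 PM + 164 min = 5:10 PM.
The ad break starts at 5:10 PM − 180 min = 2:10 PM.
The pre-show ends at 2:10 PM − 93 min = 12:37 PM.
The closing segment ends at 12:37 PM + 368 min = 6:45 PM.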